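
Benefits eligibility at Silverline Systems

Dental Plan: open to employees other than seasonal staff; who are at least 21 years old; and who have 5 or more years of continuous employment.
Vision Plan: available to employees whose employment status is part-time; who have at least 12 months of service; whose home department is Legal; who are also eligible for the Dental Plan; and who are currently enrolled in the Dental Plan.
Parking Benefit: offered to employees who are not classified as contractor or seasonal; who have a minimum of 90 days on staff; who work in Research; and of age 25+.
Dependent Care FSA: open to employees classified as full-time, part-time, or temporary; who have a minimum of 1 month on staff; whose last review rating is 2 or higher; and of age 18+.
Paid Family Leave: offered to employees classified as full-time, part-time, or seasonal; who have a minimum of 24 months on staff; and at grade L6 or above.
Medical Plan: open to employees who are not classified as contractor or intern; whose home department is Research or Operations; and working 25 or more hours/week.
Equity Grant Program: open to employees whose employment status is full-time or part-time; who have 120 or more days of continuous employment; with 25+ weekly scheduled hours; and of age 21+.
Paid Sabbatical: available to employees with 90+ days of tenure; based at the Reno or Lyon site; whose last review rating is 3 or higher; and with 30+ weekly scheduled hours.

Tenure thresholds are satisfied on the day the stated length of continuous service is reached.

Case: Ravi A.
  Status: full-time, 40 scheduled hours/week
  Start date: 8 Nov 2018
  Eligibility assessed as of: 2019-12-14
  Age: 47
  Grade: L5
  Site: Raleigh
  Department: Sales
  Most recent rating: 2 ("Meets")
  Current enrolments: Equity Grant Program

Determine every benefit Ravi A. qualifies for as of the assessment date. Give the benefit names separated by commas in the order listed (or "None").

Dependent Care FSA, Equity Grant Program

Service from 8 Nov 2018 to 2019-12-14: 401 days.
Dental Plan — status full-time ✓ (not excluded); age 47 ≥ 21 ✓; service 401 days < 5 years (≈1825 days) ✗ → not eligible.
Vision Plan — status full-time ✗ (requires part-time) → not eligible.
Parking Benefit — status full-time ✓ (not excluded); service 401 days ≥ 90 days ✓; dept Sales ✗ → not eligible.
Dependent Care FSA — status full-time ✓; service 401 days ≥ 1 month (≈30 days) ✓; rating 2 ≥ 2 ✓; age 47 ≥ 18 ✓ → eligible.
Paid Family Leave — status full-time ✓; service 401 days < 24 months (≈720 days) ✗ → not eligible.
Medical Plan — status full-time ✓ (not excluded); dept Sales ✗ → not eligible.
Equity Grant Program — status full-time ✓; service 401 days ≥ 120 days ✓; 40 hrs/wk ≥ 25 ✓; age 47 ≥ 21 ✓ → eligible.
Paid Sabbatical — service 401 days ≥ 90 days ✓; site Raleigh ✗ (not Reno or Lyon) → not eligible.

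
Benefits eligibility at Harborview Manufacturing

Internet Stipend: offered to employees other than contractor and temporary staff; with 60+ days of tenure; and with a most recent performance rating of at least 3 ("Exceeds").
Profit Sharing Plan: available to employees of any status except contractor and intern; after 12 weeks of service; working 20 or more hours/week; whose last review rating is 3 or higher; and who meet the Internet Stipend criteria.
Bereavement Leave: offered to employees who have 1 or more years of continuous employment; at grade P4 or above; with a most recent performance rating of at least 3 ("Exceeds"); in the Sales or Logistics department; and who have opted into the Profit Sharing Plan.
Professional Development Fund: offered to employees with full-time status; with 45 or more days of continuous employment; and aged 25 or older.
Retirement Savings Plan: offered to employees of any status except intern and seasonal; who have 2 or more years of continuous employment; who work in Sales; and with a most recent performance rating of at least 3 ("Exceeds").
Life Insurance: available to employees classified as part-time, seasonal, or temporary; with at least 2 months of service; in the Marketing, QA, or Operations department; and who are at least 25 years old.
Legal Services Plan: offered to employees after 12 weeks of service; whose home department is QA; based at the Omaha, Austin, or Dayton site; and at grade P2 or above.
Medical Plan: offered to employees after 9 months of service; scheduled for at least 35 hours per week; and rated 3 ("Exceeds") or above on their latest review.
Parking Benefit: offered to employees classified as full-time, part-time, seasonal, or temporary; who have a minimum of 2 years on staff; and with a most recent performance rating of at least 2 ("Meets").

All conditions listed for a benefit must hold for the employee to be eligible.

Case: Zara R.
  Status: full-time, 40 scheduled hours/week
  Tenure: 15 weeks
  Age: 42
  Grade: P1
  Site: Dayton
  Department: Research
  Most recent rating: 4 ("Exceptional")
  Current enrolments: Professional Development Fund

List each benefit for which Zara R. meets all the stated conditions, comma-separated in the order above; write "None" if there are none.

Internet Stipend — status full-time ✓ (not excluded); service 15 weeks ≥ 60 days ✓; rating 4 ≥ 3 ✓ → eligible.
Profit Sharing Plan — status full-time ✓ (not excluded); service 15 weeks ≥ 12 weeks ✓; 40 hrs/wk ≥ 20 ✓; rating 4 ≥ 3 ✓; eligible for Internet Stipend ✓ → eligible.
Bereavement Leave — service 15 weeks < 1 year (≈365 days) ✗ → not eligible.
Professional Development Fund — status full-time ✓; service 15 weeks ≥ 45 days ✓; age 42 ≥ 25 ✓ → eligible.
Retirement Savings Plan — status full-time ✓ (not excluded); service 15 weeks < 2 years (≈730 days) ✗ → not eligible.
Life Insurance — status full-time ✗ (requires part-time, seasonal, or temporary) → not eligible.
Legal Services Plan — service 15 weeks ≥ 12 weeks ✓; dept Research ✗ → not eligible.
Medical Plan — service 15 weeks < 9 months (≈270 days) ✗ → not eligible.
Parking Benefit — status full-time ✓; service 15 weeks < 2 years (≈730 days) ✗ → not eligible.

Internet Stipend, Profit Sharing Plan, Professional Development Fund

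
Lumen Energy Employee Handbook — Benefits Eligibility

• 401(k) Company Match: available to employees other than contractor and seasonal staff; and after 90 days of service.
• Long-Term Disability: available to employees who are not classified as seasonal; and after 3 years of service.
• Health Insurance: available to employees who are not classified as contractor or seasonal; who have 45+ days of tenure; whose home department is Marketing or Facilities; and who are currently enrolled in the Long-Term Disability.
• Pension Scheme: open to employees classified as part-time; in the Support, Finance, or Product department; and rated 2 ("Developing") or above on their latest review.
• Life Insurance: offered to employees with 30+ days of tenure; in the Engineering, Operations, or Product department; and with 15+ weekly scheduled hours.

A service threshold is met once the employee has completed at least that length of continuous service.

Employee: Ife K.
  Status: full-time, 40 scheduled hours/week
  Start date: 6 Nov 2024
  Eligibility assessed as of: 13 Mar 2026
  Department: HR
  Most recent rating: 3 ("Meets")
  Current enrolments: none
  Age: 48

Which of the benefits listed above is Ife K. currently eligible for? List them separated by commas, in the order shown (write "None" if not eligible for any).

401(k) Company Match

Service from 6 Nov 2024 to 13 Mar 2026: 492 days.
401(k) Company Match — status full-time ✓ (not excluded); service 492 days ≥ 90 days ✓ → eligible.
Long-Term Disability — status full-time ✓ (not excluded); service 492 days < 3 years (≈1095 days) ✗ → not eligible.
Health Insurance — status full-time ✓ (not excluded); service 492 days ≥ 45 days ✓; dept HR ✗ → not eligible.
Pension Scheme — status full-time ✗ (requires part-time) → not eligible.
Life Insurance — service 492 days ≥ 30 days ✓; dept HR ✗ → not eligible.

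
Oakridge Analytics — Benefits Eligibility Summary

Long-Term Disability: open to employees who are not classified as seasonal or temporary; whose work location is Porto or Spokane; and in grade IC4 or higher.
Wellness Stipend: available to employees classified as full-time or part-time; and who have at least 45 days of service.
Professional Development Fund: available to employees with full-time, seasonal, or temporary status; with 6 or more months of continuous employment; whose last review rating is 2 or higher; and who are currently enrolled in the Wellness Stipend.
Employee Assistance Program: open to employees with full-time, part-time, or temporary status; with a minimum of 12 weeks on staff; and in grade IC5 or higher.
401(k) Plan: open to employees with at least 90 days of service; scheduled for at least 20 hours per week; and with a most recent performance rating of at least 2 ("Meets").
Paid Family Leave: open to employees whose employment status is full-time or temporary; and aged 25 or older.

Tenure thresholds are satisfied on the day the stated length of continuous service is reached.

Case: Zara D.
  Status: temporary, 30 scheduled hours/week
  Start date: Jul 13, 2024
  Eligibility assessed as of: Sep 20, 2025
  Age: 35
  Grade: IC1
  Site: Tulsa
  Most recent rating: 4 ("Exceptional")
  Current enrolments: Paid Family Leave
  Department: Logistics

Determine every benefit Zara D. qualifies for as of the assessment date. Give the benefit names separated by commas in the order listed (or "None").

401(k) Plan, Paid Family Leave

Service from Jul 13, 2024 to Sep 20, 2025: 434 days.
Long-Term Disability — status temporary ✗ (excluded) → not eligible.
Wellness Stipend — status temporary ✗ (requires full-time or part-time) → not eligible.
Professional Development Fund — status temporary ✓; service 434 days ≥ 6 months (≈180 days) ✓; rating 4 ≥ 2 ✓; not enrolled in Wellness Stipend ✗ → not eligible.
Employee Assistance Program — status temporary ✓; service 434 days ≥ 12 weeks (≈84 days) ✓; grade IC1 < IC5 ✗ → not eligible.
401(k) Plan — service 434 days ≥ 90 days ✓; 30 hrs/wk ≥ 20 ✓; rating 4 ≥ 2 ✓ → eligible.
Paid Family Leave — status temporary ✓; age 35 ≥ 25 ✓ → eligible.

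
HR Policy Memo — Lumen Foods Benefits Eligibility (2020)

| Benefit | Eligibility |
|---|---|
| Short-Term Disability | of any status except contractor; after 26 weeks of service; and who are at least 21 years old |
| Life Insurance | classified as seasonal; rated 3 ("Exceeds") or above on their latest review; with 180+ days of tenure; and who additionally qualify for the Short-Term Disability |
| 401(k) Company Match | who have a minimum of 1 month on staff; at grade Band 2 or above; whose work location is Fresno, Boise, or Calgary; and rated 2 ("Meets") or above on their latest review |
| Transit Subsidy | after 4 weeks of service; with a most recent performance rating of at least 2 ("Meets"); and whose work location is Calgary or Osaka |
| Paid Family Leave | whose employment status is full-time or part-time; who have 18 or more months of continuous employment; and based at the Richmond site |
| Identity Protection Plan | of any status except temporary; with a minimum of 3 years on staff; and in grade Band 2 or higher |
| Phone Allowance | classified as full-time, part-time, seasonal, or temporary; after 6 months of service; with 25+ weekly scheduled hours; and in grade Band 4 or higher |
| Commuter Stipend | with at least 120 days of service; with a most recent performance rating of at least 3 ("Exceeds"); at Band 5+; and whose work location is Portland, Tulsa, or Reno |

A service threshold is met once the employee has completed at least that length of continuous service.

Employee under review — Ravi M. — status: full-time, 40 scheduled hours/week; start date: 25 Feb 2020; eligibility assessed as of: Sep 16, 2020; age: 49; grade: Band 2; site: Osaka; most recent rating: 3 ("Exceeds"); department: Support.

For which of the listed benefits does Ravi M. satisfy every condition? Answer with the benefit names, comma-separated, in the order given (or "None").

Service from 25 Feb 2020 to Sep 16, 2020: 204 days.
Short-Term Disability — status full-time ✓ (not excluded); service 204 days ≥ 26 weeks (≈182 days) ✓; age 49 ≥ 21 ✓ → eligible.
Life Insurance — status full-time ✗ (requires seasonal) → not eligible.
401(k) Company Match — service 204 days ≥ 1 month (≈30 days) ✓; grade Band 2 ≥ Band 2 ✓; site Osaka ✗ (not Fresno, Boise, or Calgary) → not eligible.
Transit Subsidy — service 204 days ≥ 4 weeks (≈28 days) ✓; rating 3 ≥ 2 ✓; site Osaka ✓ → eligible.
Paid Family Leave — status full-time ✓; service 204 days < 18 months (≈540 days) ✗ → not eligible.
Identity Protection Plan — status full-time ✓ (not excluded); service 204 days < 3 years (≈1095 days) ✗ → not eligible.
Phone Allowance — status full-time ✓; service 204 days ≥ 6 months (≈180 days) ✓; 40 hrs/wk ≥ 25 ✓; grade Band 2 < Band 4 ✗ → not eligible.
Commuter Stipend — service 204 days ≥ 120 days ✓; rating 3 ≥ 3 ✓; grade Band 2 < Band 5 ✗ → not eligible.

Short-Term Disability, Transit Subsidy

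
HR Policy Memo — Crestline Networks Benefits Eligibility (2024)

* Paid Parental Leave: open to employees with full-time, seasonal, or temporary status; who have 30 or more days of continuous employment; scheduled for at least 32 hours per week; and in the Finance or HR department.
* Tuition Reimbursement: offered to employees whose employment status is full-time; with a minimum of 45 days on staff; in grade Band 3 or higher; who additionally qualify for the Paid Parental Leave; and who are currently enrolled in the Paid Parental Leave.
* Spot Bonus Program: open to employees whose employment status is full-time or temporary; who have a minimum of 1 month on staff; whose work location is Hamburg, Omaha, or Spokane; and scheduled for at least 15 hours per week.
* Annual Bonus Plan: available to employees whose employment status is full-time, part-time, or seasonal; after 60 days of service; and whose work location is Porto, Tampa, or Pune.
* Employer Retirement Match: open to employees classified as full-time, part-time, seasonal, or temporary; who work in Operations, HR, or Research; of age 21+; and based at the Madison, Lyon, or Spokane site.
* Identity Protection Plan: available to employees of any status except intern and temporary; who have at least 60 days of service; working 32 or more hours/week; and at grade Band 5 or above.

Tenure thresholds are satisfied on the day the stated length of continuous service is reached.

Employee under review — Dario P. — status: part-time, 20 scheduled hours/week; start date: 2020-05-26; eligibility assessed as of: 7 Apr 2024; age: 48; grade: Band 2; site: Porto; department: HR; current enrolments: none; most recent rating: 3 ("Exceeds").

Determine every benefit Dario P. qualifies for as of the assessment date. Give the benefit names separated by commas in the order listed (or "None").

Service from 2020-05-26 to 7 Apr 2024: 1412 days.
Paid Parental Leave — status part-time ✗ (requires full-time, seasonal, or temporary) → not eligible.
Tuition Reimbursement — status part-time ✗ (requires full-time) → not eligible.
Spot Bonus Program — status part-time ✗ (requires full-time or temporary) → not eligible.
Annual Bonus Plan — status part-time ✓; service 1412 days ≥ 60 days ✓; site Porto ✓ → eligible.
Employer Retirement Match — status part-time ✓; dept HR ✓; age 48 ≥ 21 ✓; site Porto ✗ (not Madison, Lyon, or Spokane) → not eligible.
Identity Protection Plan — status part-time ✓ (not excluded); service 1412 days ≥ 60 days ✓; 20 hrs/wk < 32 ✗ → not eligible.

Annual Bonus Plan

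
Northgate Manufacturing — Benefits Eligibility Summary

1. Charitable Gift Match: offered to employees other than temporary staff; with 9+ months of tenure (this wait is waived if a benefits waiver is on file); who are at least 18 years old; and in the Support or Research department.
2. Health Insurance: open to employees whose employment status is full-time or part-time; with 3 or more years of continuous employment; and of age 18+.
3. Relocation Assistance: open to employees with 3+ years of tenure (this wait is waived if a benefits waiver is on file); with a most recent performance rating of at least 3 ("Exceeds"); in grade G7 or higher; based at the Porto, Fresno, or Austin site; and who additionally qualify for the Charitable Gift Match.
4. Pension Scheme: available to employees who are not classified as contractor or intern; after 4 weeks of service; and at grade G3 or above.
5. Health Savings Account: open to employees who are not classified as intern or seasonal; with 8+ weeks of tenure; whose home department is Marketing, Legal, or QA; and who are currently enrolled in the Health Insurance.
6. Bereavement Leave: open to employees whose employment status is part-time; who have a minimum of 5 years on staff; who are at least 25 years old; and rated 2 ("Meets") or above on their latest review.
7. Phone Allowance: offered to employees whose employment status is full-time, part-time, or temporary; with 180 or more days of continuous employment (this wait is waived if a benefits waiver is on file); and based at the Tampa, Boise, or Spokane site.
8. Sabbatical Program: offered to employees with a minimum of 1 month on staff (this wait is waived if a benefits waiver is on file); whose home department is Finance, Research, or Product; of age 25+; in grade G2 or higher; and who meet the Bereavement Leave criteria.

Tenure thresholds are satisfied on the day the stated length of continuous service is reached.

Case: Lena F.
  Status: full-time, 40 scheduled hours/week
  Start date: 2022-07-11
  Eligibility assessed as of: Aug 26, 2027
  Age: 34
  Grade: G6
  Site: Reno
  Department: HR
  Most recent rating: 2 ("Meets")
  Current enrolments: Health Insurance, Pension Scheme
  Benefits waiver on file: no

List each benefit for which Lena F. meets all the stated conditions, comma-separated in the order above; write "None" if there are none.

Health Insurance, Pension Scheme

Service from 2022-07-11 to Aug 26, 2027: 1872 days.
Charitable Gift Match — status full-time ✓ (not excluded); no waiver, service 1872 days ≥ 9 months (≈270 days) ✓; age 34 ≥ 18 ✓; dept HR ✗ → not eligible.
Health Insurance — status full-time ✓; service 1872 days ≥ 3 years (≈1095 days) ✓; age 34 ≥ 18 ✓ → eligible.
Relocation Assistance — no waiver, service 1872 days ≥ 3 years (≈1095 days) ✓; rating 2 < 3 ✗ → not eligible.
Pension Scheme — status full-time ✓ (not excluded); service 1872 days ≥ 4 weeks (≈28 days) ✓; grade G6 ≥ G3 ✓ → eligible.
Health Savings Account — status full-time ✓ (not excluded); service 1872 days ≥ 8 weeks (≈56 days) ✓; dept HR ✗ → not eligible.
Bereavement Leave — status full-time ✗ (requires part-time) → not eligible.
Phone Allowance — status full-time ✓; no waiver, service 1872 days ≥ 180 days ✓; site Reno ✗ (not Tampa, Boise, or Spokane) → not eligible.
Sabbatical Program — no waiver, service 1872 days ≥ 1 month (≈30 days) ✓; dept HR ✗ → not eligible.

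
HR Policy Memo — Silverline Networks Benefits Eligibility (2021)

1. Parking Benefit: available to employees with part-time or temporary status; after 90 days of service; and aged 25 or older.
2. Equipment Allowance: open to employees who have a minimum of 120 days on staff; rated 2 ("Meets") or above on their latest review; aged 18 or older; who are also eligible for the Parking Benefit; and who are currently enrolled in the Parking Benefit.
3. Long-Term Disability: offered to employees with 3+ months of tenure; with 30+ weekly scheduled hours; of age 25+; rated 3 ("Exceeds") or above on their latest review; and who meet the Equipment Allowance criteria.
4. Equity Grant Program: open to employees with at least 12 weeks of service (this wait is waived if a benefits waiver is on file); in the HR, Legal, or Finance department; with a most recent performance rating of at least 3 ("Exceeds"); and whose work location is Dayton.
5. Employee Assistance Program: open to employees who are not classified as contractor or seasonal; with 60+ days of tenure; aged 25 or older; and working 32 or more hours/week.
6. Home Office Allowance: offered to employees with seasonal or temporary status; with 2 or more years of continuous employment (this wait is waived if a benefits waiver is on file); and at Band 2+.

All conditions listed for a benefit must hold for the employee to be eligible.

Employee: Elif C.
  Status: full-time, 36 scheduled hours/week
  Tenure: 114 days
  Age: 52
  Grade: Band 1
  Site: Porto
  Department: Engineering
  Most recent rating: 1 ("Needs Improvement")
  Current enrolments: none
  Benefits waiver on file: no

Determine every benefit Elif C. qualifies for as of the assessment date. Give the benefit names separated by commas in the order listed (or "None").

Employee Assistance Program

Parking Benefit — status full-time ✗ (requires part-time or temporary) → not eligible.
Equipment Allowance — service 114 days < 120 days ✗ → not eligible.
Long-Term Disability — service 114 days ≥ 3 months (≈90 days) ✓; 36 hrs/wk ≥ 30 ✓; age 52 ≥ 25 ✓; rating 1 < 3 ✗ → not eligible.
Equity Grant Program — no waiver, service 114 days ≥ 12 weeks (≈84 days) ✓; dept Engineering ✗ → not eligible.
Employee Assistance Program — status full-time ✓ (not excluded); service 114 days ≥ 60 days ✓; age 52 ≥ 25 ✓; 36 hrs/wk ≥ 32 ✓ → eligible.
Home Office Allowance — status full-time ✗ (requires seasonal or temporary) → not eligible.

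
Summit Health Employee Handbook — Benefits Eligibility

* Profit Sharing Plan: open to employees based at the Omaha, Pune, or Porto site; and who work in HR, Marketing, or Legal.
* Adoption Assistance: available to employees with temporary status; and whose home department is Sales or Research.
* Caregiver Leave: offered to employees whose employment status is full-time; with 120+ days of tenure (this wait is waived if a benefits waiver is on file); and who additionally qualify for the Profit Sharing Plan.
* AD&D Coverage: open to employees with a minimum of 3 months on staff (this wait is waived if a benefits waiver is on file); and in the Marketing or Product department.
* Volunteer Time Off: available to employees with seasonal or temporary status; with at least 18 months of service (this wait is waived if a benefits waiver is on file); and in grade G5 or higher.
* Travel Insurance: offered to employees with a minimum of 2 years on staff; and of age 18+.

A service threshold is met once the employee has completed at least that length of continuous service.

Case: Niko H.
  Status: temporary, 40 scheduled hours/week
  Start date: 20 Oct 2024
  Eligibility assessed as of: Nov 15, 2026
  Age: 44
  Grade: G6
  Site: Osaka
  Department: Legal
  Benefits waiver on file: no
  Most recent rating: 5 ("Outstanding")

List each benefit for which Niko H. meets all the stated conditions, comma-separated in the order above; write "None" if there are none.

Service from 20 Oct 2024 to Nov 15, 2026: 756 days.
Profit Sharing Plan — site Osaka ✗ (not Omaha, Pune, or Porto) → not eligible.
Adoption Assistance — status temporary ✓; dept Legal ✗ → not eligible.
Caregiver Leave — status temporary ✗ (requires full-time) → not eligible.
AD&D Coverage — no waiver, service 756 days ≥ 3 months (≈90 days) ✓; dept Legal ✗ → not eligible.
Volunteer Time Off — status temporary ✓; no waiver, service 756 days ≥ 18 months (≈540 days) ✓; grade G6 ≥ G5 ✓ → eligible.
Travel Insurance — service 756 days ≥ 2 years (≈730 days) ✓; age 44 ≥ 18 ✓ → eligible.

Volunteer Time Off, Travel Insurance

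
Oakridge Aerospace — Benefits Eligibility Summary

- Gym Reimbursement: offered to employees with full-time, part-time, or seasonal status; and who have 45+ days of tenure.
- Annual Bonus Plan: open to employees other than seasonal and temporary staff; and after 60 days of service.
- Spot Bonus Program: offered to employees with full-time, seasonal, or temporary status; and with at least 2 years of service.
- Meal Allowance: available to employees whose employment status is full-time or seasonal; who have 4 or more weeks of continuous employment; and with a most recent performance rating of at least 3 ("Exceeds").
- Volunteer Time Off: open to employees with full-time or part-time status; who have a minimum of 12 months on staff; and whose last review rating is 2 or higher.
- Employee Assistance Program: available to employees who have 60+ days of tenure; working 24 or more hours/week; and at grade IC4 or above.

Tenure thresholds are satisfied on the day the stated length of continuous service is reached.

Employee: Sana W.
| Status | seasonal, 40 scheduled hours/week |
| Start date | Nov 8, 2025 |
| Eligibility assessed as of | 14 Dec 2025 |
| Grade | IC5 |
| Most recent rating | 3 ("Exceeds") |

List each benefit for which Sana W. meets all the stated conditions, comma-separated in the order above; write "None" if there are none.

Meal Allowance

Service from Nov 8, 2025 to 14 Dec 2025: 36 days.
Gym Reimbursement — status seasonal ✓; service 36 days < 45 days ✗ → not eligible.
Annual Bonus Plan — status seasonal ✗ (excluded) → not eligible.
Spot Bonus Program — status seasonal ✓; service 36 days < 2 years (≈730 days) ✗ → not eligible.
Meal Allowance — status seasonal ✓; service 36 days ≥ 4 weeks (≈28 days) ✓; rating 3 ≥ 3 ✓ → eligible.
Volunteer Time Off — status seasonal ✗ (requires full-time or part-time) → not eligible.
Employee Assistance Program — service 36 days < 60 days ✗ → not eligible.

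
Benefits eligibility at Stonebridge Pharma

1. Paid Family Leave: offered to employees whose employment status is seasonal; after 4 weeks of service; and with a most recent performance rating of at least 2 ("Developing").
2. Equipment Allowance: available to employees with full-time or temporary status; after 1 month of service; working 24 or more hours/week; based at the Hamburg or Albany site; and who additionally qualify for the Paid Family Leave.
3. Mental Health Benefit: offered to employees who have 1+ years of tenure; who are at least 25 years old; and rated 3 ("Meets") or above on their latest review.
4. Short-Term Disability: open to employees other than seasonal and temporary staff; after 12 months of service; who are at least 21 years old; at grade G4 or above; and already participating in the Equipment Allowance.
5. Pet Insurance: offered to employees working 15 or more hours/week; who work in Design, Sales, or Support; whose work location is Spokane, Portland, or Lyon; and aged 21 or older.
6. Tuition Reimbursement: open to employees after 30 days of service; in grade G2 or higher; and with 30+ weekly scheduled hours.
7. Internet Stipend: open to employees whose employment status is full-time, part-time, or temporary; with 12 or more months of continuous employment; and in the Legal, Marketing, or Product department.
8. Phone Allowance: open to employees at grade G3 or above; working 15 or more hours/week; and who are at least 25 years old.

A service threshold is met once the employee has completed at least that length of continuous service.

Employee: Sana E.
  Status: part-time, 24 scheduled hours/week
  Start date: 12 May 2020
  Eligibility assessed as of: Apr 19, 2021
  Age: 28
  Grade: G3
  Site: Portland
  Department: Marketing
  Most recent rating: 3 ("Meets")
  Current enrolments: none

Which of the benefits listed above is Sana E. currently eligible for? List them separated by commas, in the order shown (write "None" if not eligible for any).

Phone Allowance

Service from 12 May 2020 to Apr 19, 2021: 342 days.
Paid Family Leave — status part-time ✗ (requires seasonal) → not eligible.
Equipment Allowance — status part-time ✗ (requires full-time or temporary) → not eligible.
Mental Health Benefit — service 342 days < 1 year (≈365 days) ✗ → not eligible.
Short-Term Disability — status part-time ✓ (not excluded); service 342 days < 12 months (≈360 days) ✗ → not eligible.
Pet Insurance — 24 hrs/wk ≥ 15 ✓; dept Marketing ✗ → not eligible.
Tuition Reimbursement — service 342 days ≥ 30 days ✓; grade G3 ≥ G2 ✓; 24 hrs/wk < 30 ✗ → not eligible.
Internet Stipend — status part-time ✓; service 342 days < 12 months (≈360 days) ✗ → not eligible.
Phone Allowance — grade G3 ≥ G3 ✓; 24 hrs/wk ≥ 15 ✓; age 28 ≥ 25 ✓ → eligible.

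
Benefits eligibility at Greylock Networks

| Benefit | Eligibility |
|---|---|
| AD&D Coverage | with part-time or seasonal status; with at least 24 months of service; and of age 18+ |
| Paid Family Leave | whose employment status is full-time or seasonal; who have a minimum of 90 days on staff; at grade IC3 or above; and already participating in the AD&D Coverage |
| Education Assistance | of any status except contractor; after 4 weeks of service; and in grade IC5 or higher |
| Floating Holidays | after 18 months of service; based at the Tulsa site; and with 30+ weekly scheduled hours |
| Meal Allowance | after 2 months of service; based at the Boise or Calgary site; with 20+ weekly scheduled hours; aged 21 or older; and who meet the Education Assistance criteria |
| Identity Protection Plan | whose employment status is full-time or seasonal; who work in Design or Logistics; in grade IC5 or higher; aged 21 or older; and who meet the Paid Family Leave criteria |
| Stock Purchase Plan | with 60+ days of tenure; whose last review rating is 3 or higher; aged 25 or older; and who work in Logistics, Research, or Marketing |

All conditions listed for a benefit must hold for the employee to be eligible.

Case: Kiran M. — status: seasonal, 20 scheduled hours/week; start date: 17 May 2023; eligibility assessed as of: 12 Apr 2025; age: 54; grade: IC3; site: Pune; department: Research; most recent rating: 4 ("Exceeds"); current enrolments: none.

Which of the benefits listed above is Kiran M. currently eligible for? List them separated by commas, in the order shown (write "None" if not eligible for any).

Service from 17 May 2023 to 12 Apr 2025: 696 days.
AD&D Coverage — status seasonal ✓; service 696 days < 24 months (≈720 days) ✗ → not eligible.
Paid Family Leave — status seasonal ✓; service 696 days ≥ 90 days ✓; grade IC3 ≥ IC3 ✓; not enrolled in AD&D Coverage ✗ → not eligible.
Education Assistance — status seasonal ✓ (not excluded); service 696 days ≥ 4 weeks (≈28 days) ✓; grade IC3 < IC5 ✗ → not eligible.
Floating Holidays — service 696 days ≥ 18 months (≈540 days) ✓; site Pune ✗ (not Tulsa) → not eligible.
Meal Allowance — service 696 days ≥ 2 months (≈60 days) ✓; site Pune ✗ (not Boise or Calgary) → not eligible.
Identity Protection Plan — status seasonal ✓; dept Research ✗ → not eligible.
Stock Purchase Plan — service 696 days ≥ 60 days ✓; rating 4 ≥ 3 ✓; age 54 ≥ 25 ✓; dept Research ✓ → eligible.

Stock Purchase Plan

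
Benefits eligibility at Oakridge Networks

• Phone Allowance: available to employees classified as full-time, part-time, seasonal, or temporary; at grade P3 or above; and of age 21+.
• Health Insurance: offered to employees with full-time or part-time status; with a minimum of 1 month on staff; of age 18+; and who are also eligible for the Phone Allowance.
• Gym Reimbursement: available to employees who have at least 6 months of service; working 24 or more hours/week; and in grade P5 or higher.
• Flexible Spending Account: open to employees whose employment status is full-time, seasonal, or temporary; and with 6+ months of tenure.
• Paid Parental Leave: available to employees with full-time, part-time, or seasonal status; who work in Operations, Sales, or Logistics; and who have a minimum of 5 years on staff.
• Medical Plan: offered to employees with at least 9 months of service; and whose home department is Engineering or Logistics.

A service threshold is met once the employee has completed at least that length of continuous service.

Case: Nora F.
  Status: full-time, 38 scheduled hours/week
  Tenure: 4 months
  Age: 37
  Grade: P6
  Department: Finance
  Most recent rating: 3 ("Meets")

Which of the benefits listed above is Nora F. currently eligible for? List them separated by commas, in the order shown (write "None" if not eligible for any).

Phone Allowance, Health Insurance

Phone Allowance — status full-time ✓; grade P6 ≥ P3 ✓; age 37 ≥ 21 ✓ → eligible.
Health Insurance — status full-time ✓; service 4 months ≥ 1 month ✓; age 37 ≥ 18 ✓; eligible for Phone Allowance ✓ → eligible.
Gym Reimbursement — service 4 months < 6 months ✗ → not eligible.
Flexible Spending Account — status full-time ✓; service 4 months < 6 months ✗ → not eligible.
Paid Parental Leave — status full-time ✓; dept Finance ✗ → not eligible.
Medical Plan — service 4 months < 9 months ✗ → not eligible.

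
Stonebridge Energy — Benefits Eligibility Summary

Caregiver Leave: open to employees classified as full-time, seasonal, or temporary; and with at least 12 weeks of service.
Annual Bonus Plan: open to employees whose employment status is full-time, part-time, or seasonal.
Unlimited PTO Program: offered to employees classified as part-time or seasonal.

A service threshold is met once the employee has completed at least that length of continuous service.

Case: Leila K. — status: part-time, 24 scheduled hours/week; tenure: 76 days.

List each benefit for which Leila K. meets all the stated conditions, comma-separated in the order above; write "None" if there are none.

Caregiver Leave — status part-time ✗ (requires full-time, seasonal, or temporary) → not eligible.
Annual Bonus Plan — status part-time ✓ → eligible.
Unlimited PTO Program — status part-time ✓ → eligible.

Annual Bonus Plan, Unlimited PTO Program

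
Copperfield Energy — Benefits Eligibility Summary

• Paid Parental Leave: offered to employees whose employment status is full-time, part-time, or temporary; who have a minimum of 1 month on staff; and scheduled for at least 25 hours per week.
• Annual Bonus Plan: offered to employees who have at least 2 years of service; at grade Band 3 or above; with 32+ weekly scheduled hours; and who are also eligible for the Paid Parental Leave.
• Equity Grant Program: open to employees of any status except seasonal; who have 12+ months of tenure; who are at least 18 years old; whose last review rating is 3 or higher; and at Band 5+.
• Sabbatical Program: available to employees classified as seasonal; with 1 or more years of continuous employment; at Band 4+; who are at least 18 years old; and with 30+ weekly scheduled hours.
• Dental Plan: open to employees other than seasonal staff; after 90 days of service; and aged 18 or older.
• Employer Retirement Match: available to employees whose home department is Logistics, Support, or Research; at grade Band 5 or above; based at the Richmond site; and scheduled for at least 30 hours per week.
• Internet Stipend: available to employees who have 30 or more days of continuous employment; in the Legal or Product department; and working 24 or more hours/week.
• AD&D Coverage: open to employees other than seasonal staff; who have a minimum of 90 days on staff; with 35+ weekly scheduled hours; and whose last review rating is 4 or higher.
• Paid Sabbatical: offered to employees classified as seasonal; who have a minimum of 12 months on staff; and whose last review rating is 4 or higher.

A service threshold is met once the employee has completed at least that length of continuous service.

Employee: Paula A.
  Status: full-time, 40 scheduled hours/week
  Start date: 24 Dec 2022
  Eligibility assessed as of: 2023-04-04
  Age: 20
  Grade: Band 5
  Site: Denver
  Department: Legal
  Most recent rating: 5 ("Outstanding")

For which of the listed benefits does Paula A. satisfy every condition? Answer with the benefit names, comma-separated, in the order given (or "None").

Service from 24 Dec 2022 to 2023-04-04: 101 days.
Paid Parental Leave — status full-time ✓; service 101 days ≥ 1 month (≈30 days) ✓; 40 hrs/wk ≥ 25 ✓ → eligible.
Annual Bonus Plan — service 101 days < 2 years (≈730 days) ✗ → not eligible.
Equity Grant Program — status full-time ✓ (not excluded); service 101 days < 12 months (≈360 days) ✗ → not eligible.
Sabbatical Program — status full-time ✗ (requires seasonal) → not eligible.
Dental Plan — status full-time ✓ (not excluded); service 101 days ≥ 90 days ✓; age 20 ≥ 18 ✓ → eligible.
Employer Retirement Match — dept Legal ✗ → not eligible.
Internet Stipend — service 101 days ≥ 30 days ✓; dept Legal ✓; 40 hrs/wk ≥ 24 ✓ → eligible.
AD&D Coverage — status full-time ✓ (not excluded); service 101 days ≥ 90 days ✓; 40 hrs/wk ≥ 35 ✓; rating 5 ≥ 4 ✓ → eligible.
Paid Sabbatical — status full-time ✗ (requires seasonal) → not eligible.

Paid Parental Leave, Dental Plan, Internet Stipend, AD&D Coverage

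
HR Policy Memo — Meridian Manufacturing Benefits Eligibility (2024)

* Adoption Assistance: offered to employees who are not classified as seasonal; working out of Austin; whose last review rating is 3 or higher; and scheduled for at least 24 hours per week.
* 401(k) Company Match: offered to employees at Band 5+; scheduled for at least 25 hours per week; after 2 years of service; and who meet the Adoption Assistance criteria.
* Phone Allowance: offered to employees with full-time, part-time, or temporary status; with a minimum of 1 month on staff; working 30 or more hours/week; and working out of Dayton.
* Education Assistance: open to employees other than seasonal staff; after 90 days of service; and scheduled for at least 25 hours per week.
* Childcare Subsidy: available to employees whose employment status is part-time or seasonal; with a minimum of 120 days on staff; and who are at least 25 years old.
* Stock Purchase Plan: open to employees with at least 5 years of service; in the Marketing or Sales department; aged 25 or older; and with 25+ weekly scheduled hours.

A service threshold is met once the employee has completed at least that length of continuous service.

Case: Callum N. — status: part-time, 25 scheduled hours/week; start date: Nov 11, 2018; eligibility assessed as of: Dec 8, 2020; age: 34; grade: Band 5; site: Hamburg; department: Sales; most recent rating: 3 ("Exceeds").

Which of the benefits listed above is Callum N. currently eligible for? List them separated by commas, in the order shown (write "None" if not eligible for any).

Service from Nov 11, 2018 to Dec 8, 2020: 758 days.
Adoption Assistance — status part-time ✓ (not excluded); site Hamburg ✗ (not Austin) → not eligible.
401(k) Company Match — grade Band 5 ≥ Band 5 ✓; 25 hrs/wk ≥ 25 ✓; service 758 days ≥ 2 years (≈730 days) ✓; not eligible for Adoption Assistance ✗ → not eligible.
Phone Allowance — status part-time ✓; service 758 days ≥ 1 month (≈30 days) ✓; 25 hrs/wk < 30 ✗ → not eligible.
Education Assistance — status part-time ✓ (not excluded); service 758 days ≥ 90 days ✓; 25 hrs/wk ≥ 25 ✓ → eligible.
Childcare Subsidy — status part-time ✓; service 758 days ≥ 120 days ✓; age 34 ≥ 25 ✓ → eligible.
Stock Purchase Plan — service 758 days < 5 years (≈1825 days) ✗ → not eligible.

Education Assistance, Childcare Subsidy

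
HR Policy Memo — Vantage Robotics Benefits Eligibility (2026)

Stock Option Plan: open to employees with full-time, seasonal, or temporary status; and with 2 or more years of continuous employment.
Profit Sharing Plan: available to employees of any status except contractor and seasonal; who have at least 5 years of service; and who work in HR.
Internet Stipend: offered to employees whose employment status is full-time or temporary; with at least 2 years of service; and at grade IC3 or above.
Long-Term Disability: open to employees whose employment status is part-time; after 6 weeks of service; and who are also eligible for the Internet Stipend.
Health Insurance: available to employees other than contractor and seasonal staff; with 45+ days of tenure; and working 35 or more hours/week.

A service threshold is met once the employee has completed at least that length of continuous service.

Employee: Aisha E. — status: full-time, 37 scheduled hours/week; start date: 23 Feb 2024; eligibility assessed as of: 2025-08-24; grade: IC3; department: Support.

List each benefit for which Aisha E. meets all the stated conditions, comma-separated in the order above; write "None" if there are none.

Health Insurance

Service from 23 Feb 2024 to 2025-08-24: 548 days.
Stock Option Plan — status full-time ✓; service 548 days < 2 years (≈730 days) ✗ → not eligible.
Profit Sharing Plan — status full-time ✓ (not excluded); service 548 days < 5 years (≈1825 days) ✗ → not eligible.
Internet Stipend — status full-time ✓; service 548 days < 2 years (≈730 days) ✗ → not eligible.
Long-Term Disability — status full-time ✗ (requires part-time) → not eligible.
Health Insurance — status full-time ✓ (not excluded); service 548 days ≥ 45 days ✓; 37 hrs/wk ≥ 35 ✓ → eligible.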